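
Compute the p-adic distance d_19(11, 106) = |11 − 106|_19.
d_19(11, 106) = 1/19

Step 1 — x − y = 11 − 106 = -95. Step 2 — v_19(-95) = 1 (factor: -95 = −(19^1 · 5); the sign does not affect v_p). Step 3 — |x − y|_19 = 19^{-1} = 1/19.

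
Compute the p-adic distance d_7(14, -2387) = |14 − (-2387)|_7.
d_7(14, -2387) = 1/2401

Step 1 — x − y = 14 − (-2387) = 2401. Step 2 — v_7(2401) = 4 (factor: 2401 = (7^4 · 1); the sign does not affect v_p). Step 3 — |x − y|_7 = 7^{-4} = 1/2401.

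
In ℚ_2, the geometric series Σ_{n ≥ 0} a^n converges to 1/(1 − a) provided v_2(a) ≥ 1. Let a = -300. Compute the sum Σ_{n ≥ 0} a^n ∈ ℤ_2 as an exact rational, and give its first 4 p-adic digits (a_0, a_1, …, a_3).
Σ a^n = 1/(1 − a) = 1/301;  first 4 digits = (1, 0, 1, 0)

v_2(a) = 2 ≥ 1, so the series converges in ℤ_2 to 1/(1 − a) = 1/(1 − (-300)) = 1/301. Expand this rational in ℤ_2: compute digits iteratively via d_i = x_i mod 2, x_{i+1} = (x_i − d_i)/2. The first 4 digits are (1, 0, 1, 0).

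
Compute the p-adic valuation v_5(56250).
v_5(56250) = 5

v_5(n) is the largest exponent k such that 5^k divides n. Factor out: 56250 = 5^5 · 18. (Sign doesn't affect v_p.) So v_5(56250) = 5.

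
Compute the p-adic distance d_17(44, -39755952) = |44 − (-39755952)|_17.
d_17(44, -39755952) = 1/1419857

Step 1 — x − y = 44 − (-39755952) = 39755996. Step 2 — v_17(39755996) = 5 (factor: 39755996 = (17^5 · 28); the sign does not affect v_p). Step 3 — |x − y|_17 = 17^{-5} = 1/1419857.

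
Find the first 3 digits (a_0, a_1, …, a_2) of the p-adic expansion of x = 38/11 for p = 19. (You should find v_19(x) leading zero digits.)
(a_0, …, a_2) = (0, 14, 1)

v_19(38/11) = 1, so a_0 = ... = a_0 = 0. Factor out: x = 19^1 · u with u = 2/11 a unit in ℤ_19. Expand u iteratively via a_{v+i} = u_i mod 19, u_{i+1} = (u_i − a_{v+i})/19:
  u_0 = 2/11;  a_1 = 14;  u_1 = (u_0 − 14)/19 = -8/11
  u_1 = -8/11;  a_2 = 1;  u_2 = (u_1 − 1)/19 = -1/11
Digits: (0, 14, 1).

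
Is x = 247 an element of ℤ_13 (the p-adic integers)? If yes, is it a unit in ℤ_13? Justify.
x ∈ ℤ_13 but not a unit; v_13(x) = 1 > 0

ℤ_13 = {x ∈ ℚ_13 : v_13(x) ≥ 0} and ℤ_13^× = {x ∈ ℤ_13 : v_13(x) = 0}. Here v_13(247) = v_13(num) − v_13(den) = 1; compare against these criteria.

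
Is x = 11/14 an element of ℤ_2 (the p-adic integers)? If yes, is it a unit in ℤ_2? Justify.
x ∉ ℤ_2 (v_2(x) = -1 < 0)

ℤ_2 = {x ∈ ℚ_2 : v_2(x) ≥ 0} and ℤ_2^× = {x ∈ ℤ_2 : v_2(x) = 0}. Here v_2(11/14) = v_2(num) − v_2(den) = -1; compare against these criteria.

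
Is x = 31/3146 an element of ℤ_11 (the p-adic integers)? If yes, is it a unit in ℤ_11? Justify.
x ∉ ℤ_11 (v_11(x) = -2 < 0)

ℤ_11 = {x ∈ ℚ_11 : v_11(x) ≥ 0} and ℤ_11^× = {x ∈ ℤ_11 : v_11(x) = 0}. Here v_11(31/3146) = v_11(num) − v_11(den) = -2; compare against these criteria.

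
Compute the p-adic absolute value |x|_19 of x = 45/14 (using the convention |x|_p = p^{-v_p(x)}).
|45/14|_19 = 1

Step 1 — compute v_19(x) by factoring powers of 19 out of the numerator and denominator: v_19(45/14) = 0. Step 2 — apply |x|_p = p^{-v_p(x)} = 19^{0} = 1.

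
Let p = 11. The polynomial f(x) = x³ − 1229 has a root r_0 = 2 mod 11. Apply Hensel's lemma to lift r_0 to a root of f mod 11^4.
r_3 = 5700 (mod 14641)

Hensel: r_{i+1} = r_i − f(r_i)/f′(r_i) mod 11^{i+2}, where f′(x) = 3x². Iterate:
  r_0 = 2 (mod 11)
  r_1 = 13 (mod 121)
  r_2 = 376 (mod 1331)
  r_3 = 5700 (mod 14641)
Final: r = 5700 with f(r) ≡ 0 mod 11^4.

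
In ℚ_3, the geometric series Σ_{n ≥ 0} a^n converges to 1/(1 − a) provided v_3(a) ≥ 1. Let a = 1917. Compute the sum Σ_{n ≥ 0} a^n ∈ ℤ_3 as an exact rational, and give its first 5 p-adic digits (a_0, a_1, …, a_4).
Σ a^n = 1/(1 − a) = -1/1916;  first 5 digits = (1, 0, 0, 2, 2)

v_3(a) = 3 ≥ 1, so the series converges in ℤ_3 to 1/(1 − a) = 1/(1 − 1917) = -1/1916. Expand this rational in ℤ_3: compute digits iteratively via d_i = x_i mod 3, x_{i+1} = (x_i − d_i)/3. The first 5 digits are (1, 0, 0, 2, 2).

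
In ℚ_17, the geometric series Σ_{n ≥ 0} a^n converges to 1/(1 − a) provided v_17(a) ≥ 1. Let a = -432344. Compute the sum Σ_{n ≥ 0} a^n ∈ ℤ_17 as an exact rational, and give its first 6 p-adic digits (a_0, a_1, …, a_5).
Σ a^n = 1/(1 − a) = 1/432345;  first 6 digits = (1, 0, 0, 14, 11, 16)

v_17(a) = 3 ≥ 1, so the series converges in ℤ_17 to 1/(1 − a) = 1/(1 − (-432344)) = 1/432345. Expand this rational in ℤ_17: compute digits iteratively via d_i = x_i mod 17, x_{i+1} = (x_i − d_i)/17. The first 6 digits are (1, 0, 0, 14, 11, 16).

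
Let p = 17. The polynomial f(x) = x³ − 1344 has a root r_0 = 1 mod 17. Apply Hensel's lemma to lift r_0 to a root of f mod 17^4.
r_3 = 22220 (mod 83521)

Hensel: r_{i+1} = r_i − f(r_i)/f′(r_i) mod 17^{i+2}, where f′(x) = 3x². Iterate:
  r_0 = 1 (mod 17)
  r_1 = 256 (mod 289)
  r_2 = 2568 (mod 4913)
  r_3 = 22220 (mod 83521)
Final: r = 22220 with f(r) ≡ 0 mod 17^4.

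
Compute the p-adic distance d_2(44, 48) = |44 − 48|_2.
d_2(44, 48) = 1/4

Step 1 — x − y = 44 − 48 = -4. Step 2 — v_2(-4) = 2 (factor: -4 = −(2^2 · 1); the sign does not affect v_p). Step 3 — |x − y|_2 = 2^{-2} = 1/4.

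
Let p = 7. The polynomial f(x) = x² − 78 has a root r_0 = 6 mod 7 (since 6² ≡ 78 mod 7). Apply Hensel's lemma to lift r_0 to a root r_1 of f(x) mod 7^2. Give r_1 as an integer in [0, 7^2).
r_1 = 34 (mod 49)

Hensel's recurrence: r_{i+1} = r_i − f(r_i)·(f′(r_i))^{-1} mod 7^{i+2}, with f′(x) = 2x. Iterate:
  r_0 = 6 (mod 7)
  r_1 = 34 (mod 49)
Final: r_1 = 34, and one checks f(r_1) ≡ 0 mod 7^2.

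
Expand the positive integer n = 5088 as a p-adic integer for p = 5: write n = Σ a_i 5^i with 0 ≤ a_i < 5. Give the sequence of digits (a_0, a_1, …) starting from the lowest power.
(a_0, a_1, …) = (3, 2, 3, 0, 3, 1)

Repeated division by 5 gives the digits low-to-high: 5088 = 3 + 2·5^1 + 3·5^2 + 3·5^4 + 1·5^5. Digit sequence: (3, 2, 3, 0, 3, 1).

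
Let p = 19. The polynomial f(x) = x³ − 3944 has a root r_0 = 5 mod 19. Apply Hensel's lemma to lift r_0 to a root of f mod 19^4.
r_3 = 100515 (mod 130321)

Hensel: r_{i+1} = r_i − f(r_i)/f′(r_i) mod 19^{i+2}, where f′(x) = 3x². Iterate:
  r_0 = 5 (mod 19)
  r_1 = 157 (mod 361)
  r_2 = 4489 (mod 6859)
  r_3 = 100515 (mod 130321)
Final: r = 100515 with f(r) ≡ 0 mod 19^4.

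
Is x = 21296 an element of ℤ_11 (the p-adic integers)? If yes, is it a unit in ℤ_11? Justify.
x ∈ ℤ_11 but not a unit; v_11(x) = 3 > 0

ℤ_11 = {x ∈ ℚ_11 : v_11(x) ≥ 0} and ℤ_11^× = {x ∈ ℤ_11 : v_11(x) = 0}. Here v_11(21296) = v_11(num) − v_11(den) = 3; compare against these criteria.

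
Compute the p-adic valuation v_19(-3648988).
v_19(-3648988) = 4

v_19(n) is the largest exponent k such that 19^k divides n. Factor out: -3648988 = -19^4 · 28. (Sign doesn't affect v_p.) So v_19(-3648988) = 4.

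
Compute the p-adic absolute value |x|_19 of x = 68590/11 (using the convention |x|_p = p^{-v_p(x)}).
|68590/11|_19 = 1/6859

Step 1 — compute v_19(x) by factoring powers of 19 out of the numerator and denominator: v_19(68590/11) = 3. Step 2 — apply |x|_p = p^{-v_p(x)} = 19^{-3} = 1/6859.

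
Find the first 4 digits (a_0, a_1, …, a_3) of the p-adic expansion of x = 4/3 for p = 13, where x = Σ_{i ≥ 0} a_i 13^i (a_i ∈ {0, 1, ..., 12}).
(a_0, …, a_3) = (10, 8, 8, 8)

v_13(4/3) = 0 (numerator and denominator both coprime to 13), so x ∈ ℤ_13^×. Compute digits iteratively via a_i = x_i mod 13, x_{i+1} = (x_i − a_i)/13, with x_0 = x:
  x_0 = 4/3;  a_0 = 10;  x_1 = (x_0 − 10)/13 = -2/3
  x_1 = -2/3;  a_1 = 8;  x_2 = (x_1 − 8)/13 = -2/3
  x_2 = -2/3;  a_2 = 8;  x_3 = (x_2 − 8)/13 = -2/3
  x_3 = -2/3;  a_3 = 8;  x_4 = (x_3 − 8)/13 = -2/3
Digits: (10, 8, 8, 8).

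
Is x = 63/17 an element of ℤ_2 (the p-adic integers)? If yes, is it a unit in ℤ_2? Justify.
x ∈ ℤ_2^× (unit); v_2(x) = 0

ℤ_2 = {x ∈ ℚ_2 : v_2(x) ≥ 0} and ℤ_2^× = {x ∈ ℤ_2 : v_2(x) = 0}. Here v_2(63/17) = v_2(num) − v_2(den) = 0; compare against these criteria.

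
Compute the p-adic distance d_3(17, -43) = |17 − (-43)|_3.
d_3(17, -43) = 1/3

Step 1 — x − y = 17 − (-43) = 60. Step 2 — v_3(60) = 1 (factor: 60 = (3^1 · 20); the sign does not affect v_p). Step 3 — |x − y|_3 = 3^{-1} = 1/3.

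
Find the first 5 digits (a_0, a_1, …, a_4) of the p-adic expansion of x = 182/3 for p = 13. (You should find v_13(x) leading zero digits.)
(a_0, …, a_4) = (0, 9, 4, 4, 4)

v_13(182/3) = 1, so a_0 = ... = a_0 = 0. Factor out: x = 13^1 · u with u = 14/3 a unit in ℤ_13. Expand u iteratively via a_{v+i} = u_i mod 13, u_{i+1} = (u_i − a_{v+i})/13:
  u_0 = 14/3;  a_1 = 9;  u_1 = (u_0 − 9)/13 = -1/3
  u_1 = -1/3;  a_2 = 4;  u_2 = (u_1 − 4)/13 = -1/3
  u_2 = -1/3;  a_3 = 4;  u_3 = (u_2 − 4)/13 = -1/3
  u_3 = -1/3;  a_4 = 4;  u_4 = (u_3 − 4)/13 = -1/3
Digits: (0, 9, 4, 4, 4).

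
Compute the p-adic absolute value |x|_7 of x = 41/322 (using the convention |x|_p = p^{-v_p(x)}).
|41/322|_7 = 7

Step 1 — compute v_7(x) by factoring powers of 7 out of the numerator and denominator: v_7(41/322) = -1. Step 2 — apply |x|_p = p^{-v_p(x)} = 7^{1} = 7.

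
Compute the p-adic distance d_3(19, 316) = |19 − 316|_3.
d_3(19, 316) = 1/27

Step 1 — x − y = 19 − 316 = -297. Step 2 — v_3(-297) = 3 (factor: -297 = −(3^3 · 11); the sign does not affect v_p). Step 3 — |x − y|_3 = 3^{-3} = 1/27.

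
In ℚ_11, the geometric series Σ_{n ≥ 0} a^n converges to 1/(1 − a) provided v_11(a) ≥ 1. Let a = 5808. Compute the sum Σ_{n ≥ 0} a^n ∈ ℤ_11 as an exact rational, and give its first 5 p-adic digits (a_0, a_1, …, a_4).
Σ a^n = 1/(1 − a) = -1/5807;  first 5 digits = (1, 0, 4, 4, 5)

v_11(a) = 2 ≥ 1, so the series converges in ℤ_11 to 1/(1 − a) = 1/(1 − 5808) = -1/5807. Expand this rational in ℤ_11: compute digits iteratively via d_i = x_i mod 11, x_{i+1} = (x_i − d_i)/11. The first 5 digits are (1, 0, 4, 4, 5).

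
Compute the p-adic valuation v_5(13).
v_5(13) = 0

v_5(n) is the largest exponent k such that 5^k divides n. Factor out: 13 = 5^0 · 13. (Sign doesn't affect v_p.) So v_5(13) = 0.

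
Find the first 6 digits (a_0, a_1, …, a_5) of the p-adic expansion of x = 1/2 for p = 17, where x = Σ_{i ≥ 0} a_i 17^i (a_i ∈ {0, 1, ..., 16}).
(a_0, …, a_5) = (9, 8, 8, 8, 8, 8)

v_17(1/2) = 0 (numerator and denominator both coprime to 17), so x ∈ ℤ_17^×. Compute digits iteratively via a_i = x_i mod 17, x_{i+1} = (x_i − a_i)/17, with x_0 = x:
  x_0 = 1/2;  a_0 = 9;  x_1 = (x_0 − 9)/17 = -1/2
  x_1 = -1/2;  a_1 = 8;  x_2 = (x_1 − 8)/17 = -1/2
  x_2 = -1/2;  a_2 = 8;  x_3 = (x_2 − 8)/17 = -1/2
  x_3 = -1/2;  a_3 = 8;  x_4 = (x_3 − 8)/17 = -1/2
  x_4 = -1/2;  a_4 = 8;  x_5 = (x_4 − 8)/17 = -1/2
  x_5 = -1/2;  a_5 = 8;  x_6 = (x_5 − 8)/17 = -1/2
Digits: (9, 8, 8, 8, 8, 8).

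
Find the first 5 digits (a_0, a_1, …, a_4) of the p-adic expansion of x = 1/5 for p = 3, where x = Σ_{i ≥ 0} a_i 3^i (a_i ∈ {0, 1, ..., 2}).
(a_0, …, a_4) = (2, 0, 1, 2, 1)

v_3(1/5) = 0 (numerator and denominator both coprime to 3), so x ∈ ℤ_3^×. Compute digits iteratively via a_i = x_i mod 3, x_{i+1} = (x_i − a_i)/3, with x_0 = x:
  x_0 = 1/5;  a_0 = 2;  x_1 = (x_0 − 2)/3 = -3/5
  x_1 = -3/5;  a_1 = 0;  x_2 = (x_1 − 0)/3 = -1/5
  x_2 = -1/5;  a_2 = 1;  x_3 = (x_2 − 1)/3 = -2/5
  x_3 = -2/5;  a_3 = 2;  x_4 = (x_3 − 2)/3 = -4/5
  x_4 = -4/5;  a_4 = 1;  x_5 = (x_4 − 1)/3 = -3/5
Digits: (2, 0, 1, 2, 1).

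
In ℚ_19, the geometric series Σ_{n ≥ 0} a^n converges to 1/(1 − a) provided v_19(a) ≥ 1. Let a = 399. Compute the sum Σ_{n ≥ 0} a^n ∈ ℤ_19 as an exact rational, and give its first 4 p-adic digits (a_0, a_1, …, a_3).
Σ a^n = 1/(1 − a) = -1/398;  first 4 digits = (1, 2, 5, 12)

v_19(a) = 1 ≥ 1, so the series converges in ℤ_19 to 1/(1 − a) = 1/(1 − 399) = -1/398. Expand this rational in ℤ_19: compute digits iteratively via d_i = x_i mod 19, x_{i+1} = (x_i − d_i)/19. The first 4 digits are (1, 2, 5, 12).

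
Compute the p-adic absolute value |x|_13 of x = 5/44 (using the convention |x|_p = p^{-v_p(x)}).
|5/44|_13 = 1

Step 1 — compute v_13(x) by factoring powers of 13 out of the numerator and denominator: v_13(5/44) = 0. Step 2 — apply |x|_p = p^{-v_p(x)} = 13^{0} = 1.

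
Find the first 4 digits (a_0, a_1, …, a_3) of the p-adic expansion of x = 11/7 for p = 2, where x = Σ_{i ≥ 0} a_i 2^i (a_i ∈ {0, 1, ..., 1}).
(a_0, …, a_3) = (1, 0, 1, 1)

v_2(11/7) = 0 (numerator and denominator both coprime to 2), so x ∈ ℤ_2^×. Compute digits iteratively via a_i = x_i mod 2, x_{i+1} = (x_i − a_i)/2, with x_0 = x:
  x_0 = 11/7;  a_0 = 1;  x_1 = (x_0 − 1)/2 = 2/7
  x_1 = 2/7;  a_1 = 0;  x_2 = (x_1 − 0)/2 = 1/7
  x_2 = 1/7;  a_2 = 1;  x_3 = (x_2 − 1)/2 = -3/7
  x_3 = -3/7;  a_3 = 1;  x_4 = (x_3 − 1)/2 = -5/7
Digits: (1, 0, 1, 1).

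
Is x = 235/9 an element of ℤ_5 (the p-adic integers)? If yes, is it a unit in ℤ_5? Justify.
x ∈ ℤ_5 but not a unit; v_5(x) = 1 > 0

ℤ_5 = {x ∈ ℚ_5 : v_5(x) ≥ 0} and ℤ_5^× = {x ∈ ℤ_5 : v_5(x) = 0}. Here v_5(235/9) = v_5(num) − v_5(den) = 1; compare against these criteria.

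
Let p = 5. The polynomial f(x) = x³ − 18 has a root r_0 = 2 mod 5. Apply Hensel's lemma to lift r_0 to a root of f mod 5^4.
r_3 = 532 (mod 625)

Hensel: r_{i+1} = r_i − f(r_i)/f′(r_i) mod 5^{i+2}, where f′(x) = 3x². Iterate:
  r_0 = 2 (mod 5)
  r_1 = 7 (mod 25)
  r_2 = 32 (mod 125)
  r_3 = 532 (mod 625)
Final: r = 532 with f(r) ≡ 0 mod 5^4.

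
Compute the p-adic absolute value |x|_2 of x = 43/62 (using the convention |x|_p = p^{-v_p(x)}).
|43/62|_2 = 2

Step 1 — compute v_2(x) by factoring powers of 2 out of the numerator and denominator: v_2(43/62) = -1. Step 2 — apply |x|_p = p^{-v_p(x)} = 2^{1} = 2.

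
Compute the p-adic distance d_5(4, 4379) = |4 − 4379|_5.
d_5(4, 4379) = 1/625

Step 1 — x − y = 4 − 4379 = -4375. Step 2 — v_5(-4375) = 4 (factor: -4375 = −(5^4 · 7); the sign does not affect v_p). Step 3 — |x − y|_5 = 5^{-4} = 1/625.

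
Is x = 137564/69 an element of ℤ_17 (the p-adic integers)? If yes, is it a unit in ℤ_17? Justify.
x ∈ ℤ_17 but not a unit; v_17(x) = 3 > 0

ℤ_17 = {x ∈ ℚ_17 : v_17(x) ≥ 0} and ℤ_17^× = {x ∈ ℤ_17 : v_17(x) = 0}. Here v_17(137564/69) = v_17(num) − v_17(den) = 3; compare against these criteria.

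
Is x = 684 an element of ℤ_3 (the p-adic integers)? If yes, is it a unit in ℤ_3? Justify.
x ∈ ℤ_3 but not a unit; v_3(x) = 2 > 0

ℤ_3 = {x ∈ ℚ_3 : v_3(x) ≥ 0} and ℤ_3^× = {x ∈ ℤ_3 : v_3(x) = 0}. Here v_3(684) = v_3(num) − v_3(den) = 2; compare against these criteria.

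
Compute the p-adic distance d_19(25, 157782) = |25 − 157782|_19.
d_19(25, 157782) = 1/6859

Step 1 — x − y = 25 − 157782 = -157757. Step 2 — v_19(-157757) = 3 (factor: -157757 = −(19^3 · 23); the sign does not affect v_p). Step 3 — |x − y|_19 = 19^{-3} = 1/6859.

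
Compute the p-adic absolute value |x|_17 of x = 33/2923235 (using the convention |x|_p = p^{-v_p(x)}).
|33/2923235|_17 = 83521

Step 1 — compute v_17(x) by factoring powers of 17 out of the numerator and denominator: v_17(33/2923235) = -4. Step 2 — apply |x|_p = p^{-v_p(x)} = 17^{4} = 83521.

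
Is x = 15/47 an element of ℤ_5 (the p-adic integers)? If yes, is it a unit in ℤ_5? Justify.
x ∈ ℤ_5 but not a unit; v_5(x) = 1 > 0

ℤ_5 = {x ∈ ℚ_5 : v_5(x) ≥ 0} and ℤ_5^× = {x ∈ ℤ_5 : v_5(x) = 0}. Here v_5(15/47) = v_5(num) − v_5(den) = 1; compare against these criteria.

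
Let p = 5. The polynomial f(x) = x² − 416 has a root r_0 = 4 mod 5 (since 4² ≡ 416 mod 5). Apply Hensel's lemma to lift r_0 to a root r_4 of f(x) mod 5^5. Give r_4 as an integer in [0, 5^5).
r_4 = 1304 (mod 3125)

Hensel's recurrence: r_{i+1} = r_i − f(r_i)·(f′(r_i))^{-1} mod 5^{i+2}, with f′(x) = 2x. Iterate:
  r_0 = 4 (mod 5)
  r_1 = 4 (mod 25)
  r_2 = 54 (mod 125)
  r_3 = 54 (mod 625)
  r_4 = 1304 (mod 3125)
Final: r_4 = 1304, and one checks f(r_4) ≡ 0 mod 5^5.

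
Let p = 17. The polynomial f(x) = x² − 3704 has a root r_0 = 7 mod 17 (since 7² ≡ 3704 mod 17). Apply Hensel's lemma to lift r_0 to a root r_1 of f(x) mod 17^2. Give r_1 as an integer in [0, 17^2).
r_1 = 41 (mod 289)

Hensel's recurrence: r_{i+1} = r_i − f(r_i)·(f′(r_i))^{-1} mod 17^{i+2}, with f′(x) = 2x. Iterate:
  r_0 = 7 (mod 17)
  r_1 = 41 (mod 289)
Final: r_1 = 41, and one checks f(r_1) ≡ 0 mod 17^2.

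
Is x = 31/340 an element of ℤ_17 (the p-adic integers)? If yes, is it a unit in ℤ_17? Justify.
x ∉ ℤ_17 (v_17(x) = -1 < 0)

ℤ_17 = {x ∈ ℚ_17 : v_17(x) ≥ 0} and ℤ_17^× = {x ∈ ℤ_17 : v_17(x) = 0}. Here v_17(31/340) = v_17(num) − v_17(den) = -1; compare against these criteria.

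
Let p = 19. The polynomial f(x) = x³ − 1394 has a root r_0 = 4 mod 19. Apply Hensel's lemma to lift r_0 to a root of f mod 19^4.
r_3 = 25046 (mod 130321)

Hensel: r_{i+1} = r_i − f(r_i)/f′(r_i) mod 19^{i+2}, where f′(x) = 3x². Iterate:
  r_0 = 4 (mod 19)
  r_1 = 137 (mod 361)
  r_2 = 4469 (mod 6859)
  r_3 = 25046 (mod 130321)
Final: r = 25046 with f(r) ≡ 0 mod 19^4.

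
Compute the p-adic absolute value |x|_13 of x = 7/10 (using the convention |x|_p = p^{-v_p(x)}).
|7/10|_13 = 1

Step 1 — compute v_13(x) by factoring powers of 13 out of the numerator and denominator: v_13(7/10) = 0. Step 2 — apply |x|_p = p^{-v_p(x)} = 13^{0} = 1.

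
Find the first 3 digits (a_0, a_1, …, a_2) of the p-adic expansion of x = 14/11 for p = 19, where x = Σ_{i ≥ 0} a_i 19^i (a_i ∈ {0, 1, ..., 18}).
(a_0, …, a_2) = (3, 12, 8)

v_19(14/11) = 0 (numerator and denominator both coprime to 19), so x ∈ ℤ_19^×. Compute digits iteratively via a_i = x_i mod 19, x_{i+1} = (x_i − a_i)/19, with x_0 = x:
  x_0 = 14/11;  a_0 = 3;  x_1 = (x_0 − 3)/19 = -1/11
  x_1 = -1/11;  a_1 = 12;  x_2 = (x_1 − 12)/19 = -7/11
  x_2 = -7/11;  a_2 = 8;  x_3 = (x_2 − 8)/19 = -5/11
Digits: (3, 12, 8).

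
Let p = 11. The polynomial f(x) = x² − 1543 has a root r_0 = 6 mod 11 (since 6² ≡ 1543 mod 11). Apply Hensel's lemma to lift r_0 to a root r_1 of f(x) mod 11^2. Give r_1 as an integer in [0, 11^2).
r_1 = 61 (mod 121)

Hensel's recurrence: r_{i+1} = r_i − f(r_i)·(f′(r_i))^{-1} mod 11^{i+2}, with f′(x) = 2x. Iterate:
  r_0 = 6 (mod 11)
  r_1 = 61 (mod 121)
Final: r_1 = 61, and one checks f(r_1) ≡ 0 mod 11^2.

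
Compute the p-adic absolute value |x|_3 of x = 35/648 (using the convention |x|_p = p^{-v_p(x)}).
|35/648|_3 = 81

Step 1 — compute v_3(x) by factoring powers of 3 out of the numerator and denominator: v_3(35/648) = -4. Step 2 — apply |x|_p = p^{-v_p(x)} = 3^{4} = 81.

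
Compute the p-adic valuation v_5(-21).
v_5(-21) = 0

v_5(n) is the largest exponent k such that 5^k divides n. Factor out: -21 = -5^0 · 21. (Sign doesn't affect v_p.) So v_5(-21) = 0.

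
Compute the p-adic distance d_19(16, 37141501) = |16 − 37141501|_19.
d_19(16, 37141501) = 1/2476099

Step 1 — x − y = 16 − 37141501 = -37141485. Step 2 — v_19(-37141485) = 5 (factor: -37141485 = −(19^5 · 15); the sign does not affect v_p). Step 3 — |x − y|_19 = 19^{-5} = 1/2476099.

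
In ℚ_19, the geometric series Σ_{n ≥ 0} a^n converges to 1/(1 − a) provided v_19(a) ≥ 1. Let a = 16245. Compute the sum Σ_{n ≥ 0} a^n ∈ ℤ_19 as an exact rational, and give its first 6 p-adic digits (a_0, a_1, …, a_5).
Σ a^n = 1/(1 − a) = -1/16244;  first 6 digits = (1, 0, 7, 2, 11, 11)

v_19(a) = 2 ≥ 1, so the series converges in ℤ_19 to 1/(1 − a) = 1/(1 − 16245) = -1/16244. Expand this rational in ℤ_19: compute digits iteratively via d_i = x_i mod 19, x_{i+1} = (x_i − d_i)/19. The first 6 digits are (1, 0, 7, 2, 11, 11).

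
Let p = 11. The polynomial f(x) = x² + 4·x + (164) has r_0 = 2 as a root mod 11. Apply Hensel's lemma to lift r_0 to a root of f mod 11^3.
r_2 = 585 (mod 1331)

Hensel: r_{i+1} = r_i − f(r_i)·(f′(r_i))^{-1} mod 11^{i+2}, f′(x) = 2x + 4. Iterate:
  r_0 = 2 (mod 11)
  r_1 = 101 (mod 121)
  r_2 = 585 (mod 1331)
Final: r = 585 satisfies f(r) ≡ 0 mod 11^3.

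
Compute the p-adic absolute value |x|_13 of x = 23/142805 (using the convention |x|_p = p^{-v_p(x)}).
|23/142805|_13 = 28561

Step 1 — compute v_13(x) by factoring powers of 13 out of the numerator and denominator: v_13(23/142805) = -4. Step 2 — apply |x|_p = p^{-v_p(x)} = 13^{4} = 28561.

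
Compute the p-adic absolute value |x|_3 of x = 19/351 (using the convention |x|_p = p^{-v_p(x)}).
|19/351|_3 = 27

Step 1 — compute v_3(x) by factoring powers of 3 out of the numerator and denominator: v_3(19/351) = -3. Step 2 — apply |x|_p = p^{-v_p(x)} = 3^{3} = 27.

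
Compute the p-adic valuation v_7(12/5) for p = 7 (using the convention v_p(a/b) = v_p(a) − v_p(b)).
v_7(12/5) = 0

Factor powers of 7 from the numerator and denominator of the reduced fraction: 12 = 7^0 · 12 and 5 = 7^0 · 5. Apply v_p(a/b) = v_p(a) − v_p(b): v_7(12/5) = 0 − 0 = 0.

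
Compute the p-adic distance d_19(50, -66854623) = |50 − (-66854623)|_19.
d_19(50, -66854623) = 1/2476099

Step 1 — x − y = 50 − (-66854623) = 66854673. Step 2 — v_19(66854673) = 5 (factor: 66854673 = (19^5 · 27); the sign does not affect v_p). Step 3 — |x − y|_19 = 19^{-5} = 1/2476099.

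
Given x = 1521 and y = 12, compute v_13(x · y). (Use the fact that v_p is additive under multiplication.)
v_13(18252) = 2

v_p(x) = 2 (factor: 1521 = 13^2 · 9); v_p(y) = 0 (factor: 12 = 13^0 · 12). Additivity: v_p(xy) = v_p(x) + v_p(y) = 2 + 0 = 2. (Direct check: xy = 18252 = 13^2 · (108).)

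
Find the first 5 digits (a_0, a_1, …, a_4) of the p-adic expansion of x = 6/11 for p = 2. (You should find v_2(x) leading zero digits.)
(a_0, …, a_4) = (0, 1, 0, 0, 1)

v_2(6/11) = 1, so a_0 = ... = a_0 = 0. Factor out: x = 2^1 · u with u = 3/11 a unit in ℤ_2. Expand u iteratively via a_{v+i} = u_i mod 2, u_{i+1} = (u_i − a_{v+i})/2:
  u_0 = 3/11;  a_1 = 1;  u_1 = (u_0 − 1)/2 = -4/11
  u_1 = -4/11;  a_2 = 0;  u_2 = (u_1 − 0)/2 = -2/11
  u_2 = -2/11;  a_3 = 0;  u_3 = (u_2 − 0)/2 = -1/11
  u_3 = -1/11;  a_4 = 1;  u_4 = (u_3 − 1)/2 = -6/11
Digits: (0, 1, 0, 0, 1).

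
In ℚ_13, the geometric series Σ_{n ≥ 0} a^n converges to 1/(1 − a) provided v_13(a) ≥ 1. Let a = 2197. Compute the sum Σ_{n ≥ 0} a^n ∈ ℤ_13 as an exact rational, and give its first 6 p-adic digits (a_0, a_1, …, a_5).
Σ a^n = 1/(1 − a) = -1/2196;  first 6 digits = (1, 0, 0, 1, 0, 0)

v_13(a) = 3 ≥ 1, so the series converges in ℤ_13 to 1/(1 − a) = 1/(1 − 2197) = -1/2196. Expand this rational in ℤ_13: compute digits iteratively via d_i = x_i mod 13, x_{i+1} = (x_i − d_i)/13. The first 6 digits are (1, 0, 0, 1, 0, 0).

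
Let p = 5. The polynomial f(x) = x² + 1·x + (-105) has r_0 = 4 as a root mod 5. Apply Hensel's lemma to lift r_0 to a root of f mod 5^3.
r_2 = 44 (mod 125)

Hensel: r_{i+1} = r_i − f(r_i)·(f′(r_i))^{-1} mod 5^{i+2}, f′(x) = 2x + 1. Iterate:
  r_0 = 4 (mod 5)
  r_1 = 19 (mod 25)
  r_2 = 44 (mod 125)
Final: r = 44 satisfies f(r) ≡ 0 mod 5^3.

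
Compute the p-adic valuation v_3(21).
v_3(21) = 1

v_3(n) is the largest exponent k such that 3^k divides n. Factor out: 21 = 3^1 · 7. (Sign doesn't affect v_p.) So v_3(21) = 1.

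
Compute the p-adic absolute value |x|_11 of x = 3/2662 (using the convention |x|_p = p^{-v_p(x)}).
|3/2662|_11 = 1331

Step 1 — compute v_11(x) by factoring powers of 11 out of the numerator and denominator: v_11(3/2662) = -3. Step 2 — apply |x|_p = p^{-v_p(x)} = 11^{3} = 1331.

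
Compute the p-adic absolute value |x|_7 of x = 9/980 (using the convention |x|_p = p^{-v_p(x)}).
|9/980|_7 = 49

Step 1 — compute v_7(x) by factoring powers of 7 out of the numerator and denominator: v_7(9/980) = -2. Step 2 — apply |x|_p = p^{-v_p(x)} = 7^{2} = 49.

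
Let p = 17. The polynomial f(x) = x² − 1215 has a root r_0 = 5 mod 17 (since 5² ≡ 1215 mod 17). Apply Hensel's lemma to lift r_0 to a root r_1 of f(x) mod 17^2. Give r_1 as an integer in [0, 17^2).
r_1 = 124 (mod 289)

Hensel's recurrence: r_{i+1} = r_i − f(r_i)·(f′(r_i))^{-1} mod 17^{i+2}, with f′(x) = 2x. Iterate:
  r_0 = 5 (mod 17)
  r_1 = 124 (mod 289)
Final: r_1 = 124, and one checks f(r_1) ≡ 0 mod 17^2.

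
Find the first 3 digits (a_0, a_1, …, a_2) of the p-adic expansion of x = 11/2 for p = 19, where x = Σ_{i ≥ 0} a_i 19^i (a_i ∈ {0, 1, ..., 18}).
(a_0, …, a_2) = (15, 9, 9)

v_19(11/2) = 0 (numerator and denominator both coprime to 19), so x ∈ ℤ_19^×. Compute digits iteratively via a_i = x_i mod 19, x_{i+1} = (x_i − a_i)/19, with x_0 = x:
  x_0 = 11/2;  a_0 = 15;  x_1 = (x_0 − 15)/19 = -1/2
  x_1 = -1/2;  a_1 = 9;  x_2 = (x_1 − 9)/19 = -1/2
  x_2 = -1/2;  a_2 = 9;  x_3 = (x_2 − 9)/19 = -1/2
Digits: (15, 9, 9).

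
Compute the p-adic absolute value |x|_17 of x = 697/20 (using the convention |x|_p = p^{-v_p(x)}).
|697/20|_17 = 1/17

Step 1 — compute v_17(x) by factoring powers of 17 out of the numerator and denominator: v_17(697/20) = 1. Step 2 — apply |x|_p = p^{-v_p(x)} = 17^{-1} = 1/17.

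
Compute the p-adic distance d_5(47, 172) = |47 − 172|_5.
d_5(47, 172) = 1/125

Step 1 — x − y = 47 − 172 = -125. Step 2 — v_5(-125) = 3 (factor: -125 = −(5^3 · 1); the sign does not affect v_p). Step 3 — |x − y|_5 = 5^{-3} = 1/125.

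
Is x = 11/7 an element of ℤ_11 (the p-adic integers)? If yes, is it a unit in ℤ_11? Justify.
x ∈ ℤ_11 but not a unit; v_11(x) = 1 > 0

ℤ_11 = {x ∈ ℚ_11 : v_11(x) ≥ 0} and ℤ_11^× = {x ∈ ℤ_11 : v_11(x) = 0}. Here v_11(11/7) = v_11(num) − v_11(den) = 1; compare against these criteria.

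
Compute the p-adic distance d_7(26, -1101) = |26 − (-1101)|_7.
d_7(26, -1101) = 1/49

Step 1 — x − y = 26 − (-1101) = 1127. Step 2 — v_7(1127) = 2 (factor: 1127 = (7^2 · 23); the sign does not affect v_p). Step 3 — |x − y|_7 = 7^{-2} = 1/49.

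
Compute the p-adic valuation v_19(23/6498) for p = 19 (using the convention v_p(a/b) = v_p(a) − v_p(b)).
v_19(23/6498) = -2

Factor powers of 19 from the numerator and denominator of the reduced fraction: 23 = 19^0 · 23 and 6498 = 19^2 · 18. Apply v_p(a/b) = v_p(a) − v_p(b): v_19(23/6498) = 0 − 2 = -2.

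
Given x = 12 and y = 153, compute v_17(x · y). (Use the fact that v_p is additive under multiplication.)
v_17(1836) = 1

v_p(x) = 0 (factor: 12 = 17^0 · 12); v_p(y) = 1 (factor: 153 = 17^1 · 9). Additivity: v_p(xy) = v_p(x) + v_p(y) = 0 + 1 = 1. (Direct check: xy = 1836 = 17^1 · (108).)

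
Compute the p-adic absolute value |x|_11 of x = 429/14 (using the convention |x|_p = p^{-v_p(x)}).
|429/14|_11 = 1/11

Step 1 — compute v_11(x) by factoring powers of 11 out of the numerator and denominator: v_11(429/14) = 1. Step 2 — apply |x|_p = p^{-v_p(x)} = 11^{-1} = 1/11.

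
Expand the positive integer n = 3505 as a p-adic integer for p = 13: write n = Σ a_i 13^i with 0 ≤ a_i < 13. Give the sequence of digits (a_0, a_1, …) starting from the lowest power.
(a_0, a_1, …) = (8, 9, 7, 1)

Repeated division by 13 gives the digits low-to-high: 3505 = 8 + 9·13^1 + 7·13^2 + 1·13^3. Digit sequence: (8, 9, 7, 1).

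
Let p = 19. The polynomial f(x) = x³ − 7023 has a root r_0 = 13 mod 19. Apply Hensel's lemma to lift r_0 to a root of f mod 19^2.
r_1 = 51 (mod 361)

Hensel: r_{i+1} = r_i − f(r_i)/f′(r_i) mod 19^{i+2}, where f′(x) = 3x². Iterate:
  r_0 = 13 (mod 19)
  r_1 = 51 (mod 361)
Final: r = 51 with f(r) ≡ 0 mod 19^2.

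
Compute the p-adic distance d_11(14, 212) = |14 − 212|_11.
d_11(14, 212) = 1/11

Step 1 — x − y = 14 − 212 = -198. Step 2 — v_11(-198) = 1 (factor: -198 = −(11^1 · 18); the sign does not affect v_p). Step 3 — |x − y|_11 = 11^{-1} = 1/11.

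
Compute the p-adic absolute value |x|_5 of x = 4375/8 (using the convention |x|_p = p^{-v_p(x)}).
|4375/8|_5 = 1/625

Step 1 — compute v_5(x) by factoring powers of 5 out of the numerator and denominator: v_5(4375/8) = 4. Step 2 — apply |x|_p = p^{-v_p(x)} = 5^{-4} = 1/625.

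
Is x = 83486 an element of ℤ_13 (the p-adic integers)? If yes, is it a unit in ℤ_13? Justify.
x ∈ ℤ_13 but not a unit; v_13(x) = 3 > 0

ℤ_13 = {x ∈ ℚ_13 : v_13(x) ≥ 0} and ℤ_13^× = {x ∈ ℤ_13 : v_13(x) = 0}. Here v_13(83486) = v_13(num) − v_13(den) = 3; compare against these criteria.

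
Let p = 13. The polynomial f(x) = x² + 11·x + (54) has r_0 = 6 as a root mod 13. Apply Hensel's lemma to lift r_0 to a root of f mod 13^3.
r_2 = 1410 (mod 2197)

Hensel: r_{i+1} = r_i − f(r_i)·(f′(r_i))^{-1} mod 13^{i+2}, f′(x) = 2x + 11. Iterate:
  r_0 = 6 (mod 13)
  r_1 = 58 (mod 169)
  r_2 = 1410 (mod 2197)
Final: r = 1410 satisfies f(r) ≡ 0 mod 13^3.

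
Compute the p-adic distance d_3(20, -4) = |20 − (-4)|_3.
d_3(20, -4) = 1/3

Step 1 — x − y = 20 − (-4) = 24. Step 2 — v_3(24) = 1 (factor: 24 = (3^1 · 8); the sign does not affect v_p). Step 3 — |x − y|_3 = 3^{-1} = 1/3.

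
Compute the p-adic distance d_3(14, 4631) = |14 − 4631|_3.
d_3(14, 4631) = 1/243

Step 1 — x − y = 14 − 4631 = -4617. Step 2 — v_3(-4617) = 5 (factor: -4617 = −(3^5 · 19); the sign does not affect v_p). Step 3 — |x − y|_3 = 3^{-5} = 1/243.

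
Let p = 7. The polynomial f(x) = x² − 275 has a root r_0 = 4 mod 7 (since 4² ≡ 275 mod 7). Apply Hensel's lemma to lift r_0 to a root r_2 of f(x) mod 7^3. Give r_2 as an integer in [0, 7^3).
r_2 = 312 (mod 343)

Hensel's recurrence: r_{i+1} = r_i − f(r_i)·(f′(r_i))^{-1} mod 7^{i+2}, with f′(x) = 2x. Iterate:
  r_0 = 4 (mod 7)
  r_1 = 18 (mod 49)
  r_2 = 312 (mod 343)
Final: r_2 = 312, and one checks f(r_2) ≡ 0 mod 7^3.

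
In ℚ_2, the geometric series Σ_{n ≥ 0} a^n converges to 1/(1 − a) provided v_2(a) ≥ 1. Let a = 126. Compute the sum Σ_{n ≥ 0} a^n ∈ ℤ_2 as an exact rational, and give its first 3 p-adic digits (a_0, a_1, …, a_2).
Σ a^n = 1/(1 − a) = -1/125;  first 3 digits = (1, 1, 0)

v_2(a) = 1 ≥ 1, so the series converges in ℤ_2 to 1/(1 − a) = 1/(1 − 126) = -1/125. Expand this rational in ℤ_2: compute digits iteratively via d_i = x_i mod 2, x_{i+1} = (x_i − d_i)/2. The first 3 digits are (1, 1, 0).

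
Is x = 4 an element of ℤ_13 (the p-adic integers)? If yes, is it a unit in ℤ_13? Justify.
x ∈ ℤ_13^× (unit); v_13(x) = 0

ℤ_13 = {x ∈ ℚ_13 : v_13(x) ≥ 0} and ℤ_13^× = {x ∈ ℤ_13 : v_13(x) = 0}. Here v_13(4) = v_13(num) − v_13(den) = 0; compare against these criteria.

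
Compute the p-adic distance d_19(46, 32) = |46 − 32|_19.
d_19(46, 32) = 1

Step 1 — x − y = 46 − 32 = 14. Step 2 — v_19(14) = 0 (factor: 14 = (19^0 · 14); the sign does not affect v_p). Step 3 — |x − y|_19 = 19^{0} = 1.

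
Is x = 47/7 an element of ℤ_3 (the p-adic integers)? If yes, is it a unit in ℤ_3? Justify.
x ∈ ℤ_3^× (unit); v_3(x) = 0

ℤ_3 = {x ∈ ℚ_3 : v_3(x) ≥ 0} and ℤ_3^× = {x ∈ ℤ_3 : v_3(x) = 0}. Here v_3(47/7) = v_3(num) − v_3(den) = 0; compare against these criteria.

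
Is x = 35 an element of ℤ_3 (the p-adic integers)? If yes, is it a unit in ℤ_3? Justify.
x ∈ ℤ_3^× (unit); v_3(x) = 0

ℤ_3 = {x ∈ ℚ_3 : v_3(x) ≥ 0} and ℤ_3^× = {x ∈ ℤ_3 : v_3(x) = 0}. Here v_3(35) = v_3(num) − v_3(den) = 0; compare against these criteria.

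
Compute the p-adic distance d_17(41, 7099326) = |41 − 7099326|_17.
d_17(41, 7099326) = 1/1419857

Step 1 — x − y = 41 − 7099326 = -7099285. Step 2 — v_17(-7099285) = 5 (factor: -7099285 = −(17^5 · 5); the sign does not affect v_p). Step 3 — |x − y|_17 = 17^{-5} = 1/1419857.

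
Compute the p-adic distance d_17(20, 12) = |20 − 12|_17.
d_17(20, 12) = 1

Step 1 — x − y = 20 − 12 = 8. Step 2 — v_17(8) = 0 (factor: 8 = (17^0 · 8); the sign does not affect v_p). Step 3 — |x − y|_17 = 17^{0} = 1.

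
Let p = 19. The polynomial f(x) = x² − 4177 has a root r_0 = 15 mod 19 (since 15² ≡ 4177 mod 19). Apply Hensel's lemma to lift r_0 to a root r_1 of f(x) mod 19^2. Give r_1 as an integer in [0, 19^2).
r_1 = 243 (mod 361)

Hensel's recurrence: r_{i+1} = r_i − f(r_i)·(f′(r_i))^{-1} mod 19^{i+2}, with f′(x) = 2x. Iterate:
  r_0 = 15 (mod 19)
  r_1 = 243 (mod 361)
Final: r_1 = 243, and one checks f(r_1) ≡ 0 mod 19^2.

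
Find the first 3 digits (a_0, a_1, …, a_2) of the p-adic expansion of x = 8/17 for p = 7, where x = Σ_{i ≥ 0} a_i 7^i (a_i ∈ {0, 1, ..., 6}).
(a_0, …, a_2) = (5, 1, 1)

v_7(8/17) = 0 (numerator and denominator both coprime to 7), so x ∈ ℤ_7^×. Compute digits iteratively via a_i = x_i mod 7, x_{i+1} = (x_i − a_i)/7, with x_0 = x:
  x_0 = 8/17;  a_0 = 5;  x_1 = (x_0 − 5)/7 = -11/17
  x_1 = -11/17;  a_1 = 1;  x_2 = (x_1 − 1)/7 = -4/17
  x_2 = -4/17;  a_2 = 1;  x_3 = (x_2 − 1)/7 = -3/17
Digits: (5, 1, 1).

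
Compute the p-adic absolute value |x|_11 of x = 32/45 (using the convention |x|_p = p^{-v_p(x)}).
|32/45|_11 = 1

Step 1 — compute v_11(x) by factoring powers of 11 out of the numerator and denominator: v_11(32/45) = 0. Step 2 — apply |x|_p = p^{-v_p(x)} = 11^{0} = 1.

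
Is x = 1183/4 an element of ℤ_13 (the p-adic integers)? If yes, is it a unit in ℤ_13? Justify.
x ∈ ℤ_13 but not a unit; v_13(x) = 2 > 0

ℤ_13 = {x ∈ ℚ_13 : v_13(x) ≥ 0} and ℤ_13^× = {x ∈ ℤ_13 : v_13(x) = 0}. Here v_13(1183/4) = v_13(num) − v_13(den) = 2; compare against these criteria.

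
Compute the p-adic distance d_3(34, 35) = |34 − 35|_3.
d_3(34, 35) = 1

Step 1 — x − y = 34 − 35 = -1. Step 2 — v_3(-1) = 0 (factor: -1 = −(3^0 · 1); the sign does not affect v_p). Step 3 — |x − y|_3 = 3^{0} = 1.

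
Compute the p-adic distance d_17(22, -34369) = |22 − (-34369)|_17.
d_17(22, -34369) = 1/4913

Step 1 — x − y = 22 − (-34369) = 34391. Step 2 — v_17(34391) = 3 (factor: 34391 = (17^3 · 7); the sign does not affect v_p). Step 3 — |x − y|_17 = 17^{-3} = 1/4913.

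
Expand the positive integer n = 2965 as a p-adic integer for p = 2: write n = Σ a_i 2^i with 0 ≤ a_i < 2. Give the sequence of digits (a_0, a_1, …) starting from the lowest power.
(a_0, a_1, …) = (1, 0, 1, 0, 1, 0, 0, 1, 1, 1, 0, 1)

Repeated division by 2 gives the digits low-to-high: 2965 = 1 + 1·2^2 + 1·2^4 + 1·2^7 + 1·2^8 + 1·2^9 + 1·2^11. Digit sequence: (1, 0, 1, 0, 1, 0, 0, 1, 1, 1, 0, 1).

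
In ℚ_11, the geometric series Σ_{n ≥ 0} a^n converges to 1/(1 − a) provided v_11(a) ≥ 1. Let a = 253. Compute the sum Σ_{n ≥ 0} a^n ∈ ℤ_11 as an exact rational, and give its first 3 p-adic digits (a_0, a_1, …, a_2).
Σ a^n = 1/(1 − a) = -1/252;  first 3 digits = (1, 1, 3)

v_11(a) = 1 ≥ 1, so the series converges in ℤ_11 to 1/(1 − a) = 1/(1 − 253) = -1/252. Expand this rational in ℤ_11: compute digits iteratively via d_i = x_i mod 11, x_{i+1} = (x_i − d_i)/11. The first 3 digits are (1, 1, 3).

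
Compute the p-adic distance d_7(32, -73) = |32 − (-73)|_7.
d_7(32, -73) = 1/7

Step 1 — x − y = 32 − (-73) = 105. Step 2 — v_7(105) = 1 (factor: 105 = (7^1 · 15); the sign does not affect v_p). Step 3 — |x − y|_7 = 7^{-1} = 1/7.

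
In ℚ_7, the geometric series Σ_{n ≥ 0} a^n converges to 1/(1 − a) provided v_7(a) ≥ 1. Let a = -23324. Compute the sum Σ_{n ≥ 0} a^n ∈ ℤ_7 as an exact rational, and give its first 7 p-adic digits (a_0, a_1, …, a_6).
Σ a^n = 1/(1 − a) = 1/23325;  first 7 digits = (1, 0, 0, 2, 4, 5, 3)

v_7(a) = 3 ≥ 1, so the series converges in ℤ_7 to 1/(1 − a) = 1/(1 − (-23324)) = 1/23325. Expand this rational in ℤ_7: compute digits iteratively via d_i = x_i mod 7, x_{i+1} = (x_i − d_i)/7. The first 7 digits are (1, 0, 0, 2, 4, 5, 3).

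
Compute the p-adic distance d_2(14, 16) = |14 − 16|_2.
d_2(14, 16) = 1/2

Step 1 — x − y = 14 − 16 = -2. Step 2 — v_2(-2) = 1 (factor: -2 = −(2^1 · 1); the sign does not affect v_p). Step 3 — |x − y|_2 = 2^{-1} = 1/2.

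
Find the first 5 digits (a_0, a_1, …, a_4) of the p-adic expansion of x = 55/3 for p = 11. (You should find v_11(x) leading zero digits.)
(a_0, …, a_4) = (0, 9, 3, 7, 3)

v_11(55/3) = 1, so a_0 = ... = a_0 = 0. Factor out: x = 11^1 · u with u = 5/3 a unit in ℤ_11. Expand u iteratively via a_{v+i} = u_i mod 11, u_{i+1} = (u_i − a_{v+i})/11:
  u_0 = 5/3;  a_1 = 9;  u_1 = (u_0 − 9)/11 = -2/3
  u_1 = -2/3;  a_2 = 3;  u_2 = (u_1 − 3)/11 = -1/3
  u_2 = -1/3;  a_3 = 7;  u_3 = (u_2 − 7)/11 = -2/3
  u_3 = -2/3;  a_4 = 3;  u_4 = (u_3 − 3)/11 = -1/3
Digits: (0, 9, 3, 7, 3).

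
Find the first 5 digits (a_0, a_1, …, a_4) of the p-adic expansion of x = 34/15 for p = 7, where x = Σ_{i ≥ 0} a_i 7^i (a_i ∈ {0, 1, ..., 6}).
(a_0, …, a_4) = (6, 6, 0, 5, 3)

v_7(34/15) = 0 (numerator and denominator both coprime to 7), so x ∈ ℤ_7^×. Compute digits iteratively via a_i = x_i mod 7, x_{i+1} = (x_i − a_i)/7, with x_0 = x:
  x_0 = 34/15;  a_0 = 6;  x_1 = (x_0 − 6)/7 = -8/15
  x_1 = -8/15;  a_1 = 6;  x_2 = (x_1 − 6)/7 = -14/15
  x_2 = -14/15;  a_2 = 0;  x_3 = (x_2 − 0)/7 = -2/15
  x_3 = -2/15;  a_3 = 5;  x_4 = (x_3 − 5)/7 = -11/15
  x_4 = -11/15;  a_4 = 3;  x_5 = (x_4 − 3)/7 = -8/15
Digits: (6, 6, 0, 5, 3).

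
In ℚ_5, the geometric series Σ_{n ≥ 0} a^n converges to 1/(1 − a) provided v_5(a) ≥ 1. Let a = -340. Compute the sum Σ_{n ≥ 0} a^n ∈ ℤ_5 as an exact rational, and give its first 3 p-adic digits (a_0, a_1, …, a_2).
Σ a^n = 1/(1 − a) = 1/341;  first 3 digits = (1, 2, 0)

v_5(a) = 1 ≥ 1, so the series converges in ℤ_5 to 1/(1 − a) = 1/(1 − (-340)) = 1/341. Expand this rational in ℤ_5: compute digits iteratively via d_i = x_i mod 5, x_{i+1} = (x_i − d_i)/5. The first 3 digits are (1, 2, 0).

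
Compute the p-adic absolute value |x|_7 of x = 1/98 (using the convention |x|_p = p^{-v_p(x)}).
|1/98|_7 = 49

Step 1 — compute v_7(x) by factoring powers of 7 out of the numerator and denominator: v_7(1/98) = -2. Step 2 — apply |x|_p = p^{-v_p(x)} = 7^{2} = 49.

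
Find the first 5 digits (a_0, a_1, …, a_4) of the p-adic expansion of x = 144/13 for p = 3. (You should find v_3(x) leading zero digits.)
(a_0, …, a_4) = (0, 0, 1, 1, 2)

v_3(144/13) = 2, so a_0 = ... = a_1 = 0. Factor out: x = 3^2 · u with u = 16/13 a unit in ℤ_3. Expand u iteratively via a_{v+i} = u_i mod 3, u_{i+1} = (u_i − a_{v+i})/3:
  u_0 = 16/13;  a_2 = 1;  u_1 = (u_0 − 1)/3 = 1/13
  u_1 = 1/13;  a_3 = 1;  u_2 = (u_1 − 1)/3 = -4/13
  u_2 = -4/13;  a_4 = 2;  u_3 = (u_2 − 2)/3 = -10/13
Digits: (0, 0, 1, 1, 2).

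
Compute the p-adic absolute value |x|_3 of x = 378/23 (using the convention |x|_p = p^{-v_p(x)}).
|378/23|_3 = 1/27

Step 1 — compute v_3(x) by factoring powers of 3 out of the numerator and denominator: v_3(378/23) = 3. Step 2 — apply |x|_p = p^{-v_p(x)} = 3^{-3} = 1/27.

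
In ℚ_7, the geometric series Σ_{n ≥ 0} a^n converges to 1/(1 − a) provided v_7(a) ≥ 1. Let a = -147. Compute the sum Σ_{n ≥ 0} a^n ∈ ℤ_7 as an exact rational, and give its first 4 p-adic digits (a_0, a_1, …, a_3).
Σ a^n = 1/(1 − a) = 1/148;  first 4 digits = (1, 0, 4, 6)

v_7(a) = 2 ≥ 1, so the series converges in ℤ_7 to 1/(1 − a) = 1/(1 − (-147)) = 1/148. Expand this rational in ℤ_7: compute digits iteratively via d_i = x_i mod 7, x_{i+1} = (x_i − d_i)/7. The first 4 digits are (1, 0, 4, 6).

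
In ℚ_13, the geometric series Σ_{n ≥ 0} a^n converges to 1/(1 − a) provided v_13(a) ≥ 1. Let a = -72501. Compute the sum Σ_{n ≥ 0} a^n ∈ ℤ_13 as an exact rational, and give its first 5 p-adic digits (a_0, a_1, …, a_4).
Σ a^n = 1/(1 − a) = 1/72502;  first 5 digits = (1, 0, 0, 6, 10)

v_13(a) = 3 ≥ 1, so the series converges in ℤ_13 to 1/(1 − a) = 1/(1 − (-72501)) = 1/72502. Expand this rational in ℤ_13: compute digits iteratively via d_i = x_i mod 13, x_{i+1} = (x_i − d_i)/13. The first 5 digits are (1, 0, 0, 6, 10).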